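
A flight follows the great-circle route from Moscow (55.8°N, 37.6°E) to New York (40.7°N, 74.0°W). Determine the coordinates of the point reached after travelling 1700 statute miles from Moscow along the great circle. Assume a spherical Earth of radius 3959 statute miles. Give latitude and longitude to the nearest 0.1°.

The haversine formula gives a central angle δ ≈ 1.178 rad (67.5°) between the endpoints. The total great-circle distance is δ·R ≈ 1.178 × 3959 ≈ 4665 mi, so the target fraction is f = 1700/4665 ≈ 0.364.
Interpolate at f ≈ 0.364 with slerp weights a = sin((1−f)δ)/sin δ ≈ 0.737, b = sin(fδ)/sin δ ≈ 0.451.
p = a·p₁ + b·p₂ ≈ (0.422, -0.076, 0.903); φ = arcsin(p_z) ≈ 64.59°, λ = atan2(p_y, p_x) ≈ -10.16°.

≈ 64.6°N, 10.2°W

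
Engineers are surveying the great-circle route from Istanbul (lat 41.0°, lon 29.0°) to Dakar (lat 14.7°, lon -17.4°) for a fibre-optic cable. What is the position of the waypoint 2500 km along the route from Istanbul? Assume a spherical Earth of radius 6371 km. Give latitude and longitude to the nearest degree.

≈ lat 31°, lon 4°

From cos δ = sin φ₁ sin φ₂ + cos φ₁ cos φ₂ cos Δλ, the central angle is δ ≈ 0.837 rad (47.9°). The total great-circle distance is δ·R ≈ 0.837 × 6371 ≈ 5331 km, so the target fraction is f = 2500/5331 ≈ 0.469.
Interpolate at f ≈ 0.469 with slerp weights a = sin((1−f)δ)/sin δ ≈ 0.579, b = sin(fδ)/sin δ ≈ 0.515.
p = a·p₁ + b·p₂ ≈ (0.858, 0.063, 0.511); φ = arcsin(p_z) ≈ 30.70°, λ = atan2(p_y, p_x) ≈ 4.19°.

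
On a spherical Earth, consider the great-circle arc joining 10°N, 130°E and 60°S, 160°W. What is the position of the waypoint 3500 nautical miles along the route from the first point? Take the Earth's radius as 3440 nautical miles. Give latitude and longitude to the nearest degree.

Convert each endpoint to a unit vector on the sphere (x = cos φ cos λ, y = cos φ sin λ, z = sin φ).
The central angle between the endpoints is δ = arccos(p₁·p₂) ≈ 1.553 rad (89.0°). The total great-circle distance is δ·R ≈ 1.553 × 3440 ≈ 5342 nmi, so the target fraction is f = 3500/5342 ≈ 0.655.
Interpolate at f ≈ 0.655 with slerp weights a = sin((1−f)δ)/sin δ ≈ 0.510, b = sin(fδ)/sin δ ≈ 0.851.
p = a·p₁ + b·p₂ ≈ (-0.723, 0.239, -0.648); φ = arcsin(p_z) ≈ -40.41°, λ = atan2(p_y, p_x) ≈ 161.67°.

≈ 40°S, 162°E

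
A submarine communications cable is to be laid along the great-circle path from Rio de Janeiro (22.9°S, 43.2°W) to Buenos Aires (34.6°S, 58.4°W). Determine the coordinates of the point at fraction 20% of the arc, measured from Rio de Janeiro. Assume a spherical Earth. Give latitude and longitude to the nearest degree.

≈ 25°S, 46°W

Write both endpoints as unit vectors p₁, p₂ with components (cos φ cos λ, cos φ sin λ, sin φ).
The central angle between the endpoints is δ = arccos(p₁·p₂) ≈ 0.309 rad (17.7°).
Interpolate at f = 0.20 with slerp weights a = sin((1−f)δ)/sin δ ≈ 0.805, b = sin(fδ)/sin δ ≈ 0.203.
p = a·p₁ + b·p₂ ≈ (0.628, -0.650, -0.428); φ = arcsin(p_z) ≈ -25.37°, λ = atan2(p_y, p_x) ≈ -45.98°.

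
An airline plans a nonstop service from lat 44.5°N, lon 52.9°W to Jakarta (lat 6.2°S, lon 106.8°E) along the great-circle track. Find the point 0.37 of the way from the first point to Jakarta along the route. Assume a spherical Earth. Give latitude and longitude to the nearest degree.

From cos δ = sin φ₁ sin φ₂ + cos φ₁ cos φ₂ cos Δλ, the central angle is δ ≈ 2.405 rad (137.8°).
Interpolate at f = 0.37 with slerp weights a = sin((1−f)δ)/sin δ ≈ 1.486, b = sin(fδ)/sin δ ≈ 1.157.
p = a·p₁ + b·p₂ ≈ (0.307, 0.255, 0.917); φ = arcsin(p_z) ≈ 66.46°, λ = atan2(p_y, p_x) ≈ 39.73°.

≈ lat 66°N, lon 40°E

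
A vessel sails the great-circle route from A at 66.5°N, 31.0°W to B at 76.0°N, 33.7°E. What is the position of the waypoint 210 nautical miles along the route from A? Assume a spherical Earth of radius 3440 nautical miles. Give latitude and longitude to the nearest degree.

≈ 69°N, 25°W

The haversine formula gives a central angle δ ≈ 0.374 rad (21.4°) between the endpoints. The total great-circle distance is δ·R ≈ 0.374 × 3440 ≈ 1285 nmi, so the target fraction is f = 210/1285 ≈ 0.163.
Interpolate at f ≈ 0.163 with slerp weights a = sin((1−f)δ)/sin δ ≈ 0.842, b = sin(fδ)/sin δ ≈ 0.167.
p = a·p₁ + b·p₂ ≈ (0.322, -0.151, 0.935); φ = arcsin(p_z) ≈ 69.20°, λ = atan2(p_y, p_x) ≈ -25.09°.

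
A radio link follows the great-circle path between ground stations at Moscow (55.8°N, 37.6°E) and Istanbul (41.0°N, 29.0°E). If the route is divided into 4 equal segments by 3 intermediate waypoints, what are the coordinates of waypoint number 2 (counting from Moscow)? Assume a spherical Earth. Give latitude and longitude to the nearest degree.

≈ 48°N, 33°E

The haversine formula gives a central angle δ ≈ 0.276 rad (15.8°) between the endpoints.
Interpolate at f = 2/4 with slerp weights a = sin((1−f)δ)/sin δ ≈ 0.505, b = sin(fδ)/sin δ ≈ 0.505.
p = a·p₁ + b·p₂ ≈ (0.558, 0.358, 0.749); φ = arcsin(p_z) ≈ 48.48°, λ = atan2(p_y, p_x) ≈ 32.67°.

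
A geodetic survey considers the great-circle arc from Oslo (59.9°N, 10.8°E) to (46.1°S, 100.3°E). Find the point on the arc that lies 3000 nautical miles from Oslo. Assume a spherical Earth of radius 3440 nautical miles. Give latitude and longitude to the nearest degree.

≈ (22°N, 58°E)

Convert each endpoint to a unit vector on the sphere (x = cos φ cos λ, y = cos φ sin λ, z = sin φ).
The central angle between the endpoints is δ = arccos(p₁·p₂) ≈ 2.240 rad (128.3°). The total great-circle distance is δ·R ≈ 2.240 × 3440 ≈ 7706 nmi, so the target fraction is f = 3000/7706 ≈ 0.389.
Interpolate at f ≈ 0.389 with slerp weights a = sin((1−f)δ)/sin δ ≈ 1.249, b = sin(fδ)/sin δ ≈ 0.976.
p = a·p₁ + b·p₂ ≈ (0.494, 0.783, 0.377); φ = arcsin(p_z) ≈ 22.15°, λ = atan2(p_y, p_x) ≈ 57.75°.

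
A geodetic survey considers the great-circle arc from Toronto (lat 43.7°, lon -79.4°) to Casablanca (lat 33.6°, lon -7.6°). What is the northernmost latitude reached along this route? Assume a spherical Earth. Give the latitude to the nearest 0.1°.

≈ 45.9°

The great circle lies in the plane with unit normal n̂ = (p₁ × p₂)/|p₁ × p₂|.
Here n̂_z ≈ +0.696; the vertex latitude is φ_max = arccos|n̂_z| ≈ 45.9°.
Check via Clairaut: cos φ_max = |cos φ₁| · sin C = cos(43.7°)·sin(74.4°) ≈ 0.696, again giving ≈ 45.9°.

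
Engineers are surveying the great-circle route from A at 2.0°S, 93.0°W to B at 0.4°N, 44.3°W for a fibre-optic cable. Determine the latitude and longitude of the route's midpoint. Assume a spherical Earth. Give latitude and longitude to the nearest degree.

≈ 1°S, 69°W

From cos δ = sin φ₁ sin φ₂ + cos φ₁ cos φ₂ cos Δλ, the central angle is δ ≈ 0.851 rad (48.8°).
Interpolate at f = 1/2 with slerp weights a = sin((1−f)δ)/sin δ ≈ 0.549, b = sin(fδ)/sin δ ≈ 0.549.
p = a·p₁ + b·p₂ ≈ (0.364, -0.931, -0.015); φ = arcsin(p_z) ≈ -0.88°, λ = atan2(p_y, p_x) ≈ -68.64°.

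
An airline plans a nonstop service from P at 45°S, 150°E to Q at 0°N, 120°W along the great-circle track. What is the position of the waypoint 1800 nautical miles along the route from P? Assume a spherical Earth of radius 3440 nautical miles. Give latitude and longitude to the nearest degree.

Write both endpoints as unit vectors p₁, p₂ with components (cos φ cos λ, cos φ sin λ, sin φ).
The central angle between the endpoints is δ = arccos(p₁·p₂) ≈ 1.571 rad (90.0°). The total great-circle distance is δ·R ≈ 1.571 × 3440 ≈ 5404 nmi, so the target fraction is f = 1800/5404 ≈ 0.333.
Interpolate at f ≈ 0.333 with slerp weights a = sin((1−f)δ)/sin δ ≈ 0.866, b = sin(fδ)/sin δ ≈ 0.500.
p = a·p₁ + b·p₂ ≈ (-0.780, -0.127, -0.612); φ = arcsin(p_z) ≈ -37.77°, λ = atan2(p_y, p_x) ≈ -170.79°.

≈ 38°S, 171°W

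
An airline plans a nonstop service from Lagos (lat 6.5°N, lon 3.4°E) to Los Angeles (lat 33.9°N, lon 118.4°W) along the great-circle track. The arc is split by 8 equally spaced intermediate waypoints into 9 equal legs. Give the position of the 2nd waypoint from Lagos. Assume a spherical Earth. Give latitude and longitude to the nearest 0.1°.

From cos δ = sin φ₁ sin φ₂ + cos φ₁ cos φ₂ cos Δλ, the central angle is δ ≈ 1.951 rad (111.8°).
Interpolate at f = 2/9 with slerp weights a = sin((1−f)δ)/sin δ ≈ 1.076, b = sin(fδ)/sin δ ≈ 0.453.
p = a·p₁ + b·p₂ ≈ (0.888, -0.267, 0.374); φ = arcsin(p_z) ≈ 21.97°, λ = atan2(p_y, p_x) ≈ -16.74°.

≈ lat 22.0°N, lon 16.7°W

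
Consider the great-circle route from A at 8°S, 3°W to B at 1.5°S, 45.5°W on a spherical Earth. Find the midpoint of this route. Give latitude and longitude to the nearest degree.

From cos δ = sin φ₁ sin φ₂ + cos φ₁ cos φ₂ cos Δλ, the central angle is δ ≈ 0.747 rad (42.8°).
Interpolate at f = 1/2 with slerp weights a = sin((1−f)δ)/sin δ ≈ 0.537, b = sin(fδ)/sin δ ≈ 0.537.
p = a·p₁ + b·p₂ ≈ (0.907, -0.411, -0.089); φ = arcsin(p_z) ≈ -5.09°, λ = atan2(p_y, p_x) ≈ -24.36°.

≈ 5°S, 24°W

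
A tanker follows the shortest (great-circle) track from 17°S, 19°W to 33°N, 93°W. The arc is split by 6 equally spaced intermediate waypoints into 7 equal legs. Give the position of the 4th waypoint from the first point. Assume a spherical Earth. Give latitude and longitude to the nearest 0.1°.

Write both endpoints as unit vectors p₁, p₂ with components (cos φ cos λ, cos φ sin λ, sin φ).
The central angle between the endpoints is δ = arccos(p₁·p₂) ≈ 1.509 rad (86.5°).
Interpolate at f = 4/7 with slerp weights a = sin((1−f)δ)/sin δ ≈ 0.604, b = sin(fδ)/sin δ ≈ 0.761.
p = a·p₁ + b·p₂ ≈ (0.512, -0.825, 0.238); φ = arcsin(p_z) ≈ 13.76°, λ = atan2(p_y, p_x) ≈ -58.16°.

≈ 13.8°N, 58.2°W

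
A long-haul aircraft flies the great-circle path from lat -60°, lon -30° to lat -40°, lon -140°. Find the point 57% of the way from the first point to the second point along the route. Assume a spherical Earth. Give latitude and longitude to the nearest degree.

≈ lat -61°, lon -110°

Write both endpoints as unit vectors p₁, p₂ with components (cos φ cos λ, cos φ sin λ, sin φ).
The central angle between the endpoints is δ = arccos(p₁·p₂) ≈ 1.131 rad (64.8°).
Interpolate at f = 0.57 with slerp weights a = sin((1−f)δ)/sin δ ≈ 0.517, b = sin(fδ)/sin δ ≈ 0.664.
p = a·p₁ + b·p₂ ≈ (-0.166, -0.456, -0.874); φ = arcsin(p_z) ≈ -60.96°, λ = atan2(p_y, p_x) ≈ -110.00°.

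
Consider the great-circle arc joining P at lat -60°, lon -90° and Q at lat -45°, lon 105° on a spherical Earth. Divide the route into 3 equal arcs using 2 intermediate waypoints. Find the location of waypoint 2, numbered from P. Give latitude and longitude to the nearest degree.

From cos δ = sin φ₁ sin φ₂ + cos φ₁ cos φ₂ cos Δλ, the central angle is δ ≈ 1.297 rad (74.3°).
Interpolate at f = 2/3 with slerp weights a = sin((1−f)δ)/sin δ ≈ 0.435, b = sin(fδ)/sin δ ≈ 0.790.
p = a·p₁ + b·p₂ ≈ (-0.145, 0.322, -0.936); φ = arcsin(p_z) ≈ -69.32°, λ = atan2(p_y, p_x) ≈ 114.17°.

≈ lat -69°, lon 114°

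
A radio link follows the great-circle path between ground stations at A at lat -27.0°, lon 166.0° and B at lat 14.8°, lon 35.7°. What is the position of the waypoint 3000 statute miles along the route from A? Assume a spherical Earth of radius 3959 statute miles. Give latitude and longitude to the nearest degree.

Convert each endpoint to a unit vector on the sphere (x = cos φ cos λ, y = cos φ sin λ, z = sin φ).
The central angle between the endpoints is δ = arccos(p₁·p₂) ≈ 2.309 rad (132.3°). The total great-circle distance is δ·R ≈ 2.309 × 3959 ≈ 9142 mi, so the target fraction is f = 3000/9142 ≈ 0.328.
Interpolate at f ≈ 0.328 with slerp weights a = sin((1−f)δ)/sin δ ≈ 1.352, b = sin(fδ)/sin δ ≈ 0.929.
p = a·p₁ + b·p₂ ≈ (-0.439, 0.816, -0.376); φ = arcsin(p_z) ≈ -22.11°, λ = atan2(p_y, p_x) ≈ 118.29°.

≈ lat -22°, lon 118°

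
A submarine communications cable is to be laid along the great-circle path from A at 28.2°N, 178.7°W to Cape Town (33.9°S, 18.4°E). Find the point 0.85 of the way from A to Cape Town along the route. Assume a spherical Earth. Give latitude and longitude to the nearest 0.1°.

≈ 37.3°S, 48.6°E

From cos δ = sin φ₁ sin φ₂ + cos φ₁ cos φ₂ cos Δλ, the central angle is δ ≈ 2.868 rad (164.3°).
Interpolate at f = 0.85 with slerp weights a = sin((1−f)δ)/sin δ ≈ 1.542, b = sin(fδ)/sin δ ≈ 2.393.
p = a·p₁ + b·p₂ ≈ (0.526, 0.596, -0.606); φ = arcsin(p_z) ≈ -37.32°, λ = atan2(p_y, p_x) ≈ 48.55°.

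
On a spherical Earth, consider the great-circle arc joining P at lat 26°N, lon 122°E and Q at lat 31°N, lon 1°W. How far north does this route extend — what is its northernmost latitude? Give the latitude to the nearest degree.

The great circle lies in the plane with unit normal n̂ = (p₁ × p₂)/|p₁ × p₂|.
Here n̂_z ≈ -0.659; the vertex latitude is φ_max = arccos|n̂_z| ≈ 48.8°.

≈ 49°N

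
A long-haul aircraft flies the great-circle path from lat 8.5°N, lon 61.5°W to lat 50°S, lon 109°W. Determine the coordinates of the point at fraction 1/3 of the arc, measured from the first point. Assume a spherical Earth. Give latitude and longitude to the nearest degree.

≈ lat 12°S, lon 73°W

Write both endpoints as unit vectors p₁, p₂ with components (cos φ cos λ, cos φ sin λ, sin φ).
The central angle between the endpoints is δ = arccos(p₁·p₂) ≈ 1.249 rad (71.6°).
Interpolate at f = 1/3 with slerp weights a = sin((1−f)δ)/sin δ ≈ 0.780, b = sin(fδ)/sin δ ≈ 0.426.
p = a·p₁ + b·p₂ ≈ (0.279, -0.937, -0.211); φ = arcsin(p_z) ≈ -12.20°, λ = atan2(p_y, p_x) ≈ -73.43°.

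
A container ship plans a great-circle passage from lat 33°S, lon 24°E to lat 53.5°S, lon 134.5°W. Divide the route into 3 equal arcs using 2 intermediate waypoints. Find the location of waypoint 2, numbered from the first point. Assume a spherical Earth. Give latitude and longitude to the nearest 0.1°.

Convert each endpoint to a unit vector on the sphere (x = cos φ cos λ, y = cos φ sin λ, z = sin φ).
The central angle between the endpoints is δ = arccos(p₁·p₂) ≈ 1.597 rad (91.5°).
Interpolate at f = 2/3 with slerp weights a = sin((1−f)δ)/sin δ ≈ 0.508, b = sin(fδ)/sin δ ≈ 0.875.
p = a·p₁ + b·p₂ ≈ (0.024, -0.198, -0.980); φ = arcsin(p_z) ≈ -78.49°, λ = atan2(p_y, p_x) ≈ -83.02°.

≈ lat 78.5°S, lon 83.0°W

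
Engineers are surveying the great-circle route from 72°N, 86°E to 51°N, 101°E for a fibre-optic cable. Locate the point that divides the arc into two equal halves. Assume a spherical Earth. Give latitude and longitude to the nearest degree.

The haversine formula gives a central angle δ ≈ 0.385 rad (22.0°) between the endpoints.
Interpolate at f = 1/2 with slerp weights a = sin((1−f)δ)/sin δ ≈ 0.509, b = sin(fδ)/sin δ ≈ 0.509.
p = a·p₁ + b·p₂ ≈ (-0.050, 0.472, 0.880); φ = arcsin(p_z) ≈ 61.68°, λ = atan2(p_y, p_x) ≈ 96.07°.

≈ 62°N, 96°E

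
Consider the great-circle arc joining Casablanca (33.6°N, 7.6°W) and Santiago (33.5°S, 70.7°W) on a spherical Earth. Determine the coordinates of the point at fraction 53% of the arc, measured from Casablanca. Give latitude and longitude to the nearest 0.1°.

Convert each endpoint to a unit vector on the sphere (x = cos φ cos λ, y = cos φ sin λ, z = sin φ).
The central angle between the endpoints is δ = arccos(p₁·p₂) ≈ 1.562 rad (89.5°).
Interpolate at f = 0.53 with slerp weights a = sin((1−f)δ)/sin δ ≈ 0.670, b = sin(fδ)/sin δ ≈ 0.737.
p = a·p₁ + b·p₂ ≈ (0.756, -0.653, -0.036); φ = arcsin(p_z) ≈ -2.05°, λ = atan2(p_y, p_x) ≈ -40.83°.

≈ 2.0°S, 40.8°W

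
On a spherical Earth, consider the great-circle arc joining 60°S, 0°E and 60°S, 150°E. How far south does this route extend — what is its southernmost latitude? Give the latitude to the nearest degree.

≈ 82°S

The great circle lies in the plane with unit normal n̂ = (p₁ × p₂)/|p₁ × p₂|.
Here n̂_z ≈ +0.148; the vertex latitude is φ_max = arccos|n̂_z| ≈ 81.5°.
Check via Clairaut: cos φ_max = |cos φ₁| · sin C = cos(60.0°)·sin(162.8°) ≈ 0.148, again giving ≈ 81.5°.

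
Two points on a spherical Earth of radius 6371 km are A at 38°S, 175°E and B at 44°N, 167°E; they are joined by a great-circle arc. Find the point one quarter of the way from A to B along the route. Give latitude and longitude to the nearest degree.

From cos δ = sin φ₁ sin φ₂ + cos φ₁ cos φ₂ cos Δλ, the central angle is δ ≈ 1.437 rad (82.3°).
Interpolate at f = 1/4 with slerp weights a = sin((1−f)δ)/sin δ ≈ 0.889, b = sin(fδ)/sin δ ≈ 0.355.
p = a·p₁ + b·p₂ ≈ (-0.946, 0.118, -0.301); φ = arcsin(p_z) ≈ -17.51°, λ = atan2(p_y, p_x) ≈ 172.87°.

≈ 18°S, 173°E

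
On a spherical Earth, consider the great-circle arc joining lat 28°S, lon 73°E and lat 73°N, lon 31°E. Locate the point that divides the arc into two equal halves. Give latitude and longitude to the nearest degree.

≈ lat 24°N, lon 63°E

The haversine formula gives a central angle δ ≈ 1.831 rad (104.9°) between the endpoints.
Interpolate at f = 1/2 with slerp weights a = sin((1−f)δ)/sin δ ≈ 0.820, b = sin(fδ)/sin δ ≈ 0.820.
p = a·p₁ + b·p₂ ≈ (0.417, 0.816, 0.399); φ = arcsin(p_z) ≈ 23.54°, λ = atan2(p_y, p_x) ≈ 62.92°.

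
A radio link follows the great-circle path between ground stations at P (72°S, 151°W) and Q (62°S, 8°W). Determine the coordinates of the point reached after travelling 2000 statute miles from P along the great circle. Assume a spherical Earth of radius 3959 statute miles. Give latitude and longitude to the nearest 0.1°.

Write both endpoints as unit vectors p₁, p₂ with components (cos φ cos λ, cos φ sin λ, sin φ).
The central angle between the endpoints is δ = arccos(p₁·p₂) ≈ 0.761 rad (43.6°). The total great-circle distance is δ·R ≈ 0.761 × 3959 ≈ 3014 mi, so the target fraction is f = 2000/3014 ≈ 0.663.
Interpolate at f ≈ 0.663 with slerp weights a = sin((1−f)δ)/sin δ ≈ 0.367, b = sin(fδ)/sin δ ≈ 0.701.
p = a·p₁ + b·p₂ ≈ (0.227, -0.101, -0.969); φ = arcsin(p_z) ≈ -75.63°, λ = atan2(p_y, p_x) ≈ -23.97°.

≈ (75.6°S, 24.0°W)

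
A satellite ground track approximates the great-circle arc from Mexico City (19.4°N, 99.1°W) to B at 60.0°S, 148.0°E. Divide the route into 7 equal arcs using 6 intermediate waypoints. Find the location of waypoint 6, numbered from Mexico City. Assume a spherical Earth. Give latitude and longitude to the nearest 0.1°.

Convert each endpoint to a unit vector on the sphere (x = cos φ cos λ, y = cos φ sin λ, z = sin φ).
The central angle between the endpoints is δ = arccos(p₁·p₂) ≈ 2.061 rad (118.1°).
Interpolate at f = 6/7 with slerp weights a = sin((1−f)δ)/sin δ ≈ 0.329, b = sin(fδ)/sin δ ≈ 1.112.
p = a·p₁ + b·p₂ ≈ (-0.521, -0.012, -0.854); φ = arcsin(p_z) ≈ -58.62°, λ = atan2(p_y, p_x) ≈ -178.70°.

≈ 58.6°S, 178.7°W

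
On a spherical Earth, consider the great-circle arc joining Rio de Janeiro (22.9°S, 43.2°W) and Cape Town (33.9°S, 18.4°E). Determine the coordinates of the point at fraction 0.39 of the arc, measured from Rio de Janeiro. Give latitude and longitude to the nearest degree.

≈ 31°S, 21°W

Convert each endpoint to a unit vector on the sphere (x = cos φ cos λ, y = cos φ sin λ, z = sin φ).
The central angle between the endpoints is δ = arccos(p₁·p₂) ≈ 0.951 rad (54.5°).
Interpolate at f = 0.39 with slerp weights a = sin((1−f)δ)/sin δ ≈ 0.673, b = sin(fδ)/sin δ ≈ 0.445.
p = a·p₁ + b·p₂ ≈ (0.803, -0.308, -0.510); φ = arcsin(p_z) ≈ -30.69°, λ = atan2(p_y, p_x) ≈ -20.99°.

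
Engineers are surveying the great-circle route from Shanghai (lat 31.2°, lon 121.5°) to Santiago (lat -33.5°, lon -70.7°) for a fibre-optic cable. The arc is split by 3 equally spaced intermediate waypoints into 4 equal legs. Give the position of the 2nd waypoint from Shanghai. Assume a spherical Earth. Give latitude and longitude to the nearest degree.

≈ lat -11°, lon -161°

Convert each endpoint to a unit vector on the sphere (x = cos φ cos λ, y = cos φ sin λ, z = sin φ).
The central angle between the endpoints is δ = arccos(p₁·p₂) ≈ 2.957 rad (169.4°).
Interpolate at f = 2/4 with slerp weights a = sin((1−f)δ)/sin δ ≈ 5.437, b = sin(fδ)/sin δ ≈ 5.437.
p = a·p₁ + b·p₂ ≈ (-0.931, -0.314, -0.184); φ = arcsin(p_z) ≈ -10.62°, λ = atan2(p_y, p_x) ≈ -161.38°.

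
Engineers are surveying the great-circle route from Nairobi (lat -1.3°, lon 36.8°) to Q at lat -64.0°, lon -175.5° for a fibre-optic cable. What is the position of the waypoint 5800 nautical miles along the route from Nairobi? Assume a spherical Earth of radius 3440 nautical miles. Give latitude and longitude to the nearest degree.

≈ lat -74°, lon 156°

Convert each endpoint to a unit vector on the sphere (x = cos φ cos λ, y = cos φ sin λ, z = sin φ).
The central angle between the endpoints is δ = arccos(p₁·p₂) ≈ 1.928 rad (110.5°). The total great-circle distance is δ·R ≈ 1.928 × 3440 ≈ 6634 nmi, so the target fraction is f = 5800/6634 ≈ 0.874.
Interpolate at f ≈ 0.874 with slerp weights a = sin((1−f)δ)/sin δ ≈ 0.256, b = sin(fδ)/sin δ ≈ 1.060.
p = a·p₁ + b·p₂ ≈ (-0.258, 0.117, -0.959); φ = arcsin(p_z) ≈ -73.53°, λ = atan2(p_y, p_x) ≈ 155.64°.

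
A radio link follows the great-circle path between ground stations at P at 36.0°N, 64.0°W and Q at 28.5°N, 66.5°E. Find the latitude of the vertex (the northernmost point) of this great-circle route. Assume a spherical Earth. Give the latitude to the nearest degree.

The great circle lies in the plane with unit normal n̂ = (p₁ × p₂)/|p₁ × p₂|.
Here n̂_z ≈ +0.550; the vertex latitude is φ_max = arccos|n̂_z| ≈ 56.7°.
Check via Clairaut: cos φ_max = |cos φ₁| · sin C = cos(36.0°)·sin(42.8°) ≈ 0.550, again giving ≈ 56.7°.

≈ 57°N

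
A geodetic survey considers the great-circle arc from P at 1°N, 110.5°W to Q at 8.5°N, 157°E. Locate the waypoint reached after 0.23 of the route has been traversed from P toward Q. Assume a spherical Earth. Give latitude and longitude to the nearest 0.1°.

Convert each endpoint to a unit vector on the sphere (x = cos φ cos λ, y = cos φ sin λ, z = sin φ).
The central angle between the endpoints is δ = arccos(p₁·p₂) ≈ 1.611 rad (92.3°).
Interpolate at f = 0.23 with slerp weights a = sin((1−f)δ)/sin δ ≈ 0.947, b = sin(fδ)/sin δ ≈ 0.362.
p = a·p₁ + b·p₂ ≈ (-0.662, -0.747, 0.070); φ = arcsin(p_z) ≈ 4.02°, λ = atan2(p_y, p_x) ≈ -131.54°.

≈ 4.0°N, 131.5°W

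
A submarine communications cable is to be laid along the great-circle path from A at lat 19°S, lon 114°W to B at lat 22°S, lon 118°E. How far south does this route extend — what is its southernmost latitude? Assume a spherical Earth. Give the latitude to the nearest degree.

The great circle lies in the plane with unit normal n̂ = (p₁ × p₂)/|p₁ × p₂|.
Here n̂_z ≈ -0.760; the vertex latitude is φ_max = arccos|n̂_z| ≈ 40.5°.
Check via Clairaut: cos φ_max = |cos φ₁| · sin C = cos(19.0°)·sin(126.5°) ≈ 0.760, again giving ≈ 40.5°.

≈ 41°S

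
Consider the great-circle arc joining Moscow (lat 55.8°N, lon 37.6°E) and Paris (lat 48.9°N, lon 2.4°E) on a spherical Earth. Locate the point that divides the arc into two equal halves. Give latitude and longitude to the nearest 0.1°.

≈ lat 53.7°N, lon 18.6°E

Write both endpoints as unit vectors p₁, p₂ with components (cos φ cos λ, cos φ sin λ, sin φ).
The central angle between the endpoints is δ = arccos(p₁·p₂) ≈ 0.389 rad (22.3°).
Interpolate at f = 1/2 with slerp weights a = sin((1−f)δ)/sin δ ≈ 0.510, b = sin(fδ)/sin δ ≈ 0.510.
p = a·p₁ + b·p₂ ≈ (0.562, 0.189, 0.806); φ = arcsin(p_z) ≈ 53.66°, λ = atan2(p_y, p_x) ≈ 18.58°.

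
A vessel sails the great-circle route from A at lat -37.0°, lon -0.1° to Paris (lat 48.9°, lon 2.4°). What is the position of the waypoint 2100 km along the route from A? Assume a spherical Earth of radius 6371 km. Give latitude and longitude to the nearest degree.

Write both endpoints as unit vectors p₁, p₂ with components (cos φ cos λ, cos φ sin λ, sin φ).
The central angle between the endpoints is δ = arccos(p₁·p₂) ≈ 1.500 rad (85.9°). The total great-circle distance is δ·R ≈ 1.500 × 6371 ≈ 9555 km, so the target fraction is f = 2100/9555 ≈ 0.220.
Interpolate at f ≈ 0.220 with slerp weights a = sin((1−f)δ)/sin δ ≈ 0.923, b = sin(fδ)/sin δ ≈ 0.325.
p = a·p₁ + b·p₂ ≈ (0.950, 0.008, -0.311); φ = arcsin(p_z) ≈ -18.12°, λ = atan2(p_y, p_x) ≈ 0.46°.

≈ lat -18°, lon 0°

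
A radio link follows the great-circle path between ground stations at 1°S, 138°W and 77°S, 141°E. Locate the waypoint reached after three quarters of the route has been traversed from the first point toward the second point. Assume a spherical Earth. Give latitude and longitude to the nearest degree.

≈ 63°S, 165°W

Convert each endpoint to a unit vector on the sphere (x = cos φ cos λ, y = cos φ sin λ, z = sin φ).
The central angle between the endpoints is δ = arccos(p₁·p₂) ≈ 1.519 rad (87.0°).
Interpolate at f = 3/4 with slerp weights a = sin((1−f)δ)/sin δ ≈ 0.371, b = sin(fδ)/sin δ ≈ 0.909.
p = a·p₁ + b·p₂ ≈ (-0.435, -0.120, -0.893); φ = arcsin(p_z) ≈ -63.20°, λ = atan2(p_y, p_x) ≈ -164.63°.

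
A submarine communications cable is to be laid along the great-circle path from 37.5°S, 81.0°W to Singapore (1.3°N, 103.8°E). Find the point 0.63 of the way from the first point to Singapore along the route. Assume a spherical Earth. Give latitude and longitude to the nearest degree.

Write both endpoints as unit vectors p₁, p₂ with components (cos φ cos λ, cos φ sin λ, sin φ).
The central angle between the endpoints is δ = arccos(p₁·p₂) ≈ 2.505 rad (143.5°).
Interpolate at f = 0.63 with slerp weights a = sin((1−f)δ)/sin δ ≈ 1.346, b = sin(fδ)/sin δ ≈ 1.682.
p = a·p₁ + b·p₂ ≈ (-0.234, 0.579, -0.781); φ = arcsin(p_z) ≈ -51.35°, λ = atan2(p_y, p_x) ≈ 112.02°.

≈ 51°S, 112°E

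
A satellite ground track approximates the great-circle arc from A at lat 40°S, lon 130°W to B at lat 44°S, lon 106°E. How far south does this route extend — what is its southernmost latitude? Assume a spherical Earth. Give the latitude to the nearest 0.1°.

The great circle lies in the plane with unit normal n̂ = (p₁ × p₂)/|p₁ × p₂|.
Here n̂_z ≈ -0.461; the vertex latitude is φ_max = arccos|n̂_z| ≈ 62.5°.
Check via Clairaut: cos φ_max = |cos φ₁| · sin C = cos(40.0°)·sin(143.0°) ≈ 0.461, again giving ≈ 62.5°.

≈ 62.5°S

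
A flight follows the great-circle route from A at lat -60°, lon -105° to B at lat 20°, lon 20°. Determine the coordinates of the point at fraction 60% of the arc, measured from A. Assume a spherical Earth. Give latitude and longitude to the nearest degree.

From cos δ = sin φ₁ sin φ₂ + cos φ₁ cos φ₂ cos Δλ, the central angle is δ ≈ 2.172 rad (124.5°).
Interpolate at f = 0.60 with slerp weights a = sin((1−f)δ)/sin δ ≈ 0.926, b = sin(fδ)/sin δ ≈ 1.170.
p = a·p₁ + b·p₂ ≈ (0.913, -0.071, -0.402); φ = arcsin(p_z) ≈ -23.70°, λ = atan2(p_y, p_x) ≈ -4.47°.

≈ lat -24°, lon -4°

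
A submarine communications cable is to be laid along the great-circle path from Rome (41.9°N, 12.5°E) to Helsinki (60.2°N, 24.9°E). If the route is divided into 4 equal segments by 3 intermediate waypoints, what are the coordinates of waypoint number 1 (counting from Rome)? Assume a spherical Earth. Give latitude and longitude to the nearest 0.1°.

≈ 46.6°N, 14.8°E

Convert each endpoint to a unit vector on the sphere (x = cos φ cos λ, y = cos φ sin λ, z = sin φ).
The central angle between the endpoints is δ = arccos(p₁·p₂) ≈ 0.346 rad (19.8°).
Interpolate at f = 1/4 with slerp weights a = sin((1−f)δ)/sin δ ≈ 0.757, b = sin(fδ)/sin δ ≈ 0.255.
p = a·p₁ + b·p₂ ≈ (0.665, 0.175, 0.726); φ = arcsin(p_z) ≈ 46.58°, λ = atan2(p_y, p_x) ≈ 14.77°.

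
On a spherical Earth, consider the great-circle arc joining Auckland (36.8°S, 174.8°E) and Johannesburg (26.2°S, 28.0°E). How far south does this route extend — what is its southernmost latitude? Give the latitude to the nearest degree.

The great circle lies in the plane with unit normal n̂ = (p₁ × p₂)/|p₁ × p₂|.
Here n̂_z ≈ -0.418; the vertex latitude is φ_max = arccos|n̂_z| ≈ 65.3°.
Check via Clairaut: cos φ_max = |cos φ₁| · sin C = cos(36.8°)·sin(148.5°) ≈ 0.418, again giving ≈ 65.3°.

≈ 65°S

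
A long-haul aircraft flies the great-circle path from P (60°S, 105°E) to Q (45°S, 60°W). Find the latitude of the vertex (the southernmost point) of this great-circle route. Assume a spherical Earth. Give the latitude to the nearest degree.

The great circle lies in the plane with unit normal n̂ = (p₁ × p₂)/|p₁ × p₂|.
Here n̂_z ≈ -0.095; the vertex latitude is φ_max = arccos|n̂_z| ≈ 84.5°.
Check via Clairaut: cos φ_max = |cos φ₁| · sin C = cos(60.0°)·sin(169.0°) ≈ 0.095, again giving ≈ 84.5°.

≈ 85°S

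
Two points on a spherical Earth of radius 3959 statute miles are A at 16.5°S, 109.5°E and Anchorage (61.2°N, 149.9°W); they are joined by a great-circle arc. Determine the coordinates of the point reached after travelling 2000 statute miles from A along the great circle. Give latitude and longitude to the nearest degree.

≈ 9°N, 124°E

Convert each endpoint to a unit vector on the sphere (x = cos φ cos λ, y = cos φ sin λ, z = sin φ).
The central angle between the endpoints is δ = arccos(p₁·p₂) ≈ 1.911 rad (109.5°). The total great-circle distance is δ·R ≈ 1.911 × 3959 ≈ 7566 mi, so the target fraction is f = 2000/7566 ≈ 0.264.
Interpolate at f ≈ 0.264 with slerp weights a = sin((1−f)δ)/sin δ ≈ 1.046, b = sin(fδ)/sin δ ≈ 0.513.
p = a·p₁ + b·p₂ ≈ (-0.549, 0.822, 0.153); φ = arcsin(p_z) ≈ 8.78°, λ = atan2(p_y, p_x) ≈ 123.74°.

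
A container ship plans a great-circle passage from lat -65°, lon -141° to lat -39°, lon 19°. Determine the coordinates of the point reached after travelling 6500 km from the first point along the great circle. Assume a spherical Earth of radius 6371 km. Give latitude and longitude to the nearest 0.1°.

Convert each endpoint to a unit vector on the sphere (x = cos φ cos λ, y = cos φ sin λ, z = sin φ).
The central angle between the endpoints is δ = arccos(p₁·p₂) ≈ 1.306 rad (74.8°). The total great-circle distance is δ·R ≈ 1.306 × 6371 ≈ 8320 km, so the target fraction is f = 6500/8320 ≈ 0.781.
Interpolate at f ≈ 0.781 with slerp weights a = sin((1−f)δ)/sin δ ≈ 0.292, b = sin(fδ)/sin δ ≈ 0.883.
p = a·p₁ + b·p₂ ≈ (0.553, 0.146, -0.820); φ = arcsin(p_z) ≈ -55.12°, λ = atan2(p_y, p_x) ≈ 14.77°.

≈ lat -55.1°, lon 14.8°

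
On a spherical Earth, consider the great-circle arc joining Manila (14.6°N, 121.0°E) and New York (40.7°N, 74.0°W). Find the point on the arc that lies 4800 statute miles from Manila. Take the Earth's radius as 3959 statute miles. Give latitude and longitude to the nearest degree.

≈ (76°N, 176°W)

From cos δ = sin φ₁ sin φ₂ + cos φ₁ cos φ₂ cos Δλ, the central angle is δ ≈ 2.146 rad (123.0°). The total great-circle distance is δ·R ≈ 2.146 × 3959 ≈ 8497 mi, so the target fraction is f = 4800/8497 ≈ 0.565.
Interpolate at f ≈ 0.565 with slerp weights a = sin((1−f)δ)/sin δ ≈ 0.958, b = sin(fδ)/sin δ ≈ 1.116.
p = a·p₁ + b·p₂ ≈ (-0.244, -0.019, 0.970); φ = arcsin(p_z) ≈ 75.81°, λ = atan2(p_y, p_x) ≈ -175.65°.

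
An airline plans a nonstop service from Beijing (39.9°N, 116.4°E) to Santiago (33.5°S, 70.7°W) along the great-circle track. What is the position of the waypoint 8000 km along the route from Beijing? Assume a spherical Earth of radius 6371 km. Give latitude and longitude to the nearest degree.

Convert each endpoint to a unit vector on the sphere (x = cos φ cos λ, y = cos φ sin λ, z = sin φ).
The central angle between the endpoints is δ = arccos(p₁·p₂) ≈ 2.992 rad (171.4°). The total great-circle distance is δ·R ≈ 2.992 × 6371 ≈ 19063 km, so the target fraction is f = 8000/19063 ≈ 0.420.
Interpolate at f ≈ 0.420 with slerp weights a = sin((1−f)δ)/sin δ ≈ 6.627, b = sin(fδ)/sin δ ≈ 6.388.
p = a·p₁ + b·p₂ ≈ (-0.500, -0.474, 0.725); φ = arcsin(p_z) ≈ 46.47°, λ = atan2(p_y, p_x) ≈ -136.53°.

≈ 46°N, 137°W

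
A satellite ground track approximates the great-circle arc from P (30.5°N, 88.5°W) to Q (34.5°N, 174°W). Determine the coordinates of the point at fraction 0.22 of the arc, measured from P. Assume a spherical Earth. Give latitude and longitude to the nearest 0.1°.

The haversine formula gives a central angle δ ≈ 1.220 rad (69.9°) between the endpoints.
Interpolate at f = 0.22 with slerp weights a = sin((1−f)δ)/sin δ ≈ 0.867, b = sin(fδ)/sin δ ≈ 0.282.
p = a·p₁ + b·p₂ ≈ (-0.212, -0.771, 0.600); φ = arcsin(p_z) ≈ 36.88°, λ = atan2(p_y, p_x) ≈ -105.36°.

≈ (36.9°N, 105.4°W)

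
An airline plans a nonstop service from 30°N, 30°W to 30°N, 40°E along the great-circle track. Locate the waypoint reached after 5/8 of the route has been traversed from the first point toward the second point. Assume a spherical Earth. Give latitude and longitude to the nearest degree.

≈ 35°N, 14°E

The haversine formula gives a central angle δ ≈ 1.040 rad (59.6°) between the endpoints.
Interpolate at f = 5/8 with slerp weights a = sin((1−f)δ)/sin δ ≈ 0.441, b = sin(fδ)/sin δ ≈ 0.702.
p = a·p₁ + b·p₂ ≈ (0.796, 0.200, 0.571); φ = arcsin(p_z) ≈ 34.84°, λ = atan2(p_y, p_x) ≈ 14.08°.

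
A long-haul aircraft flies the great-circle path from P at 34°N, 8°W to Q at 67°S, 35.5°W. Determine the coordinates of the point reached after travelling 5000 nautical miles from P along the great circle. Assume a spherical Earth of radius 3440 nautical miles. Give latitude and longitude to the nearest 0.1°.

Convert each endpoint to a unit vector on the sphere (x = cos φ cos λ, y = cos φ sin λ, z = sin φ).
The central angle between the endpoints is δ = arccos(p₁·p₂) ≈ 1.800 rad (103.1°). The total great-circle distance is δ·R ≈ 1.800 × 3440 ≈ 6193 nmi, so the target fraction is f = 5000/6193 ≈ 0.807.
Interpolate at f ≈ 0.807 with slerp weights a = sin((1−f)δ)/sin δ ≈ 0.349, b = sin(fδ)/sin δ ≈ 1.020.
p = a·p₁ + b·p₂ ≈ (0.611, -0.272, -0.744); φ = arcsin(p_z) ≈ -48.04°, λ = atan2(p_y, p_x) ≈ -23.97°.

≈ 48.0°S, 24.0°W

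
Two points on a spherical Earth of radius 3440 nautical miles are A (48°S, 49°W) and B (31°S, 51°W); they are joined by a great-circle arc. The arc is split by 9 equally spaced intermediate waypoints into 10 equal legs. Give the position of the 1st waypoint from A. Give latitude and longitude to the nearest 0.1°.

≈ (46.3°S, 49.3°W)

The haversine formula gives a central angle δ ≈ 0.298 rad (17.1°) between the endpoints.
Interpolate at f = 1/10 with slerp weights a = sin((1−f)δ)/sin δ ≈ 0.903, b = sin(fδ)/sin δ ≈ 0.101.
p = a·p₁ + b·p₂ ≈ (0.451, -0.523, -0.723); φ = arcsin(p_z) ≈ -46.30°, λ = atan2(p_y, p_x) ≈ -49.25°.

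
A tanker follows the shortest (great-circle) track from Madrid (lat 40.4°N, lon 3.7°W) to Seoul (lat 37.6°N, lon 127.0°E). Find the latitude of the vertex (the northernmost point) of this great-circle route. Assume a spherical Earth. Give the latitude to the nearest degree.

≈ 63°N

The great circle lies in the plane with unit normal n̂ = (p₁ × p₂)/|p₁ × p₂|.
Here n̂_z ≈ +0.457; the vertex latitude is φ_max = arccos|n̂_z| ≈ 62.8°.
Check via Clairaut: cos φ_max = |cos φ₁| · sin C = cos(40.4°)·sin(36.9°) ≈ 0.457, again giving ≈ 62.8°.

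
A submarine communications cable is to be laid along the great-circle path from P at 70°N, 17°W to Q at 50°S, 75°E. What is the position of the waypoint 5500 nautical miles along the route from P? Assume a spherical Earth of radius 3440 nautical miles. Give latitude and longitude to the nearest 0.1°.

≈ 8.4°S, 54.1°E

Convert each endpoint to a unit vector on the sphere (x = cos φ cos λ, y = cos φ sin λ, z = sin φ).
The central angle between the endpoints is δ = arccos(p₁·p₂) ≈ 2.385 rad (136.7°). The total great-circle distance is δ·R ≈ 2.385 × 3440 ≈ 8206 nmi, so the target fraction is f = 5500/8206 ≈ 0.670.
Interpolate at f ≈ 0.670 with slerp weights a = sin((1−f)δ)/sin δ ≈ 1.032, b = sin(fδ)/sin δ ≈ 1.457.
p = a·p₁ + b·p₂ ≈ (0.580, 0.801, -0.146); φ = arcsin(p_z) ≈ -8.42°, λ = atan2(p_y, p_x) ≈ 54.11°.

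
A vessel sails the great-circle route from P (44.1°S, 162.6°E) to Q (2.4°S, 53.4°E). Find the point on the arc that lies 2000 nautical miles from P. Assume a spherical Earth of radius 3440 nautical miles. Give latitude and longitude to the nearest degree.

≈ (43°S, 116°E)

Convert each endpoint to a unit vector on the sphere (x = cos φ cos λ, y = cos φ sin λ, z = sin φ).
The central angle between the endpoints is δ = arccos(p₁·p₂) ≈ 1.779 rad (101.9°). The total great-circle distance is δ·R ≈ 1.779 × 3440 ≈ 6120 nmi, so the target fraction is f = 2000/6120 ≈ 0.327.
Interpolate at f ≈ 0.327 with slerp weights a = sin((1−f)δ)/sin δ ≈ 0.952, b = sin(fδ)/sin δ ≈ 0.561.
p = a·p₁ + b·p₂ ≈ (-0.318, 0.655, -0.686); φ = arcsin(p_z) ≈ -43.30°, λ = atan2(p_y, p_x) ≈ 115.90°.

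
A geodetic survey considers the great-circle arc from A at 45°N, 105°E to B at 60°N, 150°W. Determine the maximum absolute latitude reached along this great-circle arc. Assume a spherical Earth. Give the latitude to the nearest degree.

≈ 66°N

The great circle lies in the plane with unit normal n̂ = (p₁ × p₂)/|p₁ × p₂|.
Here n̂_z ≈ +0.400; the vertex latitude is φ_max = arccos|n̂_z| ≈ 66.4°.
Check via Clairaut: cos φ_max = |cos φ₁| · sin C = cos(45.0°)·sin(34.5°) ≈ 0.400, again giving ≈ 66.4°.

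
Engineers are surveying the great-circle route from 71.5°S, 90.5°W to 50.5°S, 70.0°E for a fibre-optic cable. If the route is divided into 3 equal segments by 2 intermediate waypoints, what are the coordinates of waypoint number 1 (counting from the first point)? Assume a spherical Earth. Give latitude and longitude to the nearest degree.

Convert each endpoint to a unit vector on the sphere (x = cos φ cos λ, y = cos φ sin λ, z = sin φ).
The central angle between the endpoints is δ = arccos(p₁·p₂) ≈ 0.999 rad (57.2°).
Interpolate at f = 1/3 with slerp weights a = sin((1−f)δ)/sin δ ≈ 0.735, b = sin(fδ)/sin δ ≈ 0.389.
p = a·p₁ + b·p₂ ≈ (0.083, -0.001, -0.997); φ = arcsin(p_z) ≈ -85.27°, λ = atan2(p_y, p_x) ≈ -0.55°.

≈ 85°S, 1°W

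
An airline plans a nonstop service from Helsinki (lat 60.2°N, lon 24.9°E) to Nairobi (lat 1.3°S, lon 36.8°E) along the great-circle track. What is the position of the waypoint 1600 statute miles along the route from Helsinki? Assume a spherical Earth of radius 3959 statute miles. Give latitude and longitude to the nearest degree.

≈ lat 37°N, lon 32°E

Convert each endpoint to a unit vector on the sphere (x = cos φ cos λ, y = cos φ sin λ, z = sin φ).
The central angle between the endpoints is δ = arccos(p₁·p₂) ≈ 1.085 rad (62.2°). The total great-circle distance is δ·R ≈ 1.085 × 3959 ≈ 4297 mi, so the target fraction is f = 1600/4297 ≈ 0.372.
Interpolate at f ≈ 0.372 with slerp weights a = sin((1−f)δ)/sin δ ≈ 0.712, b = sin(fδ)/sin δ ≈ 0.445.
p = a·p₁ + b·p₂ ≈ (0.677, 0.415, 0.608); φ = arcsin(p_z) ≈ 37.43°, λ = atan2(p_y, p_x) ≈ 31.53°.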